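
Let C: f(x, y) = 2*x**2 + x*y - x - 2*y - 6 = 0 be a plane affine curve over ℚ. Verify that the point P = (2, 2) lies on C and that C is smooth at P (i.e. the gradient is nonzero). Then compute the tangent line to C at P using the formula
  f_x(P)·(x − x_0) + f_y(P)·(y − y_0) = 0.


Tangent line at P: 9*x - 18 = 0.

Step 1: f(2, 2) = 0, so P lies on C.
Step 2: partial derivatives
  f_x(x, y) = 4*x + y - 1, f_y(x, y) = x - 2.
  f_x(P) = 9, f_y(P) = 0 (gradient nonzero, so P is smooth).
Step 3: tangent line at P: 9·(x − 2) + 0·(y − 2) = 0.
Expanding: 9*x - 18 = 0.


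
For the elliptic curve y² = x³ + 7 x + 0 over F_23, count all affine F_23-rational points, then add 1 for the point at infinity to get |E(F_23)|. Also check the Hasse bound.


Affine points = {(0, 0), (1, 10), (1, 13), (3, 5), (3, 18), (4, 0), (7, 1), (7, 22), (8, 4), (8, 19), (10, 9), (10, 14), (12, 8), (12, 15), (14, 6), (14, 17), (17, 8), (17, 15), (18, 1), (18, 22), (19, 0), (21, 1), (21, 22)}; affine count = 23; |E(F_23)| = 24.

Discriminant check: Δ ∝ 4a³ + 27b² = 4·7³ + 27·0² = 4·343 + 27·0 ≡ 15 (mod 23). Nonzero ⇒ E is nonsingular.
For each x ∈ F_23, compute rhs = x³ + 7·x + 0 mod 23, then count y ∈ F_23 with y² ≡ rhs.
  x = 0: rhs = 0, matching y values: 0 (1 points).
  x = 1: rhs = 8, matching y values: 10, 13 (2 points).
  x = 2: rhs = 22, matching y values: none (0 points).
  x = 3: rhs = 2, matching y values: 5, 18 (2 points).
  x = 4: rhs = 0, matching y values: 0 (1 points).
  x = 5: rhs = 22, matching y values: none (0 points).
  x = 6: rhs = 5, matching y values: none (0 points).
  x = 7: rhs = 1, matching y values: 1, 22 (2 points).
  x = 8: rhs = 16, matching y values: 4, 19 (2 points).
  x = 9: rhs = 10, matching y values: none (0 points).
  x = 10: rhs = 12, matching y values: 9, 14 (2 points).
  x = 11: rhs = 5, matching y values: none (0 points).
  x = 12: rhs = 18, matching y values: 8, 15 (2 points).
  x = 13: rhs = 11, matching y values: none (0 points).
  x = 14: rhs = 13, matching y values: 6, 17 (2 points).
  x = 15: rhs = 7, matching y values: none (0 points).
  x = 16: rhs = 22, matching y values: none (0 points).
  x = 17: rhs = 18, matching y values: 8, 15 (2 points).
  x = 18: rhs = 1, matching y values: 1, 22 (2 points).
  x = 19: rhs = 0, matching y values: 0 (1 points).
  x = 20: rhs = 21, matching y values: none (0 points).
  x = 21: rhs = 1, matching y values: 1, 22 (2 points).
  x = 22: rhs = 15, matching y values: none (0 points).
Total affine count: 23.
Full point count |E(F_23)| = 23 + 1 = 24.
Hasse bound: |24 − (23+1)| = |0| = 0 ≤ 2√23 ≈ 9.5917 ✓.


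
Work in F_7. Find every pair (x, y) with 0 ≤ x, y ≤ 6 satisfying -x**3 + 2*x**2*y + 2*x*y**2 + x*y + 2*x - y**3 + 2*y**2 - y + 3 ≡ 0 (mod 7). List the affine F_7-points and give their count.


Affine F_7-points: {(0, 5), (0, 6), (1, 6), (3, 4), (4, 2), (4, 6), (5, 0)}; count = 7.

For each of the 49 pairs (x, y) ∈ F_7², evaluate f(x, y) mod 7. Record the zeros.
  x = 0: [0↦3, 1↦3, 2↦1, 3↦5, 4↦2, 5↦0, 6↦0]  zeros at y ∈ {5, 6}
  x = 1: [0↦4, 1↦2, 2↦2, 3↦5, 4↦5, 5↦3, 6↦0]  zeros at y ∈ {6}
  x = 2: [0↦6, 1↦6, 2↦5, 3↦4, 4↦4, 5↦6, 6↦4]  zeros at y ∈ ∅
  x = 3: [0↦3, 1↦2, 2↦4, 3↦3, 4↦0, 5↦3, 6↦6]  zeros at y ∈ {4}
  x = 4: [0↦3, 1↦5, 2↦0, 3↦3, 4↦1, 5↦2, 6↦0]  zeros at y ∈ {2, 6}
  x = 5: [0↦0, 1↦2, 2↦1, 3↦5, 4↦1, 5↦4, 6↦1]  zeros at y ∈ {0}
  x = 6: [0↦2, 1↦1, 2↦1, 3↦3, 4↦1, 5↦3, 6↦3]  zeros at y ∈ ∅
Collecting zeros: affine points = {(0, 5), (0, 6), (1, 6), (3, 4), (4, 2), (4, 6), (5, 0)}.
Total count |C(F_7)_aff| = 7.


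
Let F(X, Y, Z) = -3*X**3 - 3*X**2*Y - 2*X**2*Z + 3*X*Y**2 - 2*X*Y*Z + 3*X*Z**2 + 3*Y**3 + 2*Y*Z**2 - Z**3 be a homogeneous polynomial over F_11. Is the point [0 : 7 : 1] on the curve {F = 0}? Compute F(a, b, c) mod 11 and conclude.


F(0,7,1) ≡ 8 (mod 11); P is NOT on the curve.

Evaluate F(0, 7, 1) term-by-term (mod 11).
  -3*X**3 ↦ -3·0·1·1 = 0
  -3*X**2*Y ↦ -3·0·7·1 = 0
  -2*X**2*Z ↦ -2·0·1·1 = 0
  3*X*Y**2 ↦ 3·0·49·1 = 0
  -2*X*Y*Z ↦ -2·0·7·1 = 0
  3*X*Z**2 ↦ 3·0·1·1 = 0
  3*Y**3 ↦ 3·1·343·1 = 1029
  2*Y*Z**2 ↦ 2·1·7·1 = 14
  -Z**3 ↦ -1·1·1·1 = -1
Sum: F(0, 7, 1) = (0) + (0) + (0) + (0) + (0) + (0) + (1029) + (14) + (-1) = 1042.
Reducing mod 11: 1042 ≡ 8 (mod 11).
Since F(a, b, c) ≡ 8 ≠ 0 (mod 11), P does NOT lie on the curve.


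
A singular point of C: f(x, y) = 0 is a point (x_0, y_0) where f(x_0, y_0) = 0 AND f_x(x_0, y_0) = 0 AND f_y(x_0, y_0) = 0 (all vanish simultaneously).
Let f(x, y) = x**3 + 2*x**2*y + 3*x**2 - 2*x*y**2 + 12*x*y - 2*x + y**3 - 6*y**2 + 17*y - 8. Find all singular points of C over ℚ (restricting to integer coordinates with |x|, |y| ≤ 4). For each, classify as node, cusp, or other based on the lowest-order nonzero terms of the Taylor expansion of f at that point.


Singular points: {(-2, 1)}; classification: node.

Compute partial derivatives:
  f_x = 3*x**2 + 4*x*y + 6*x - 2*y**2 + 12*y - 2.
  f_y = 2*x**2 - 4*x*y + 12*x + 3*y**2 - 12*y + 17.
Scan x_0 ∈ {−4, ..., 4}. For each x_0, f_y(x_0, y) is a polynomial in y; find its integer roots y ∈ {−4, ..., 4}, then test f_x and f at those candidates.
  x = -4: f_y(-4, y) = 3*y**2 + 4*y + 1; vanishes at y ∈ {-1}. (-4, -1): f_x = 24 ≠ 0.
  x = -3: f_y(-3, y) = 3*y**2 - 1; no integer root y with |y| ≤ 4.
  x = -2: f_y(-2, y) = 3*y**2 - 4*y + 1; vanishes at y ∈ {1}. (-2, 1): f_x = 0, f = 0 — SINGULAR.
  x = -1: f_y(-1, y) = 3*y**2 - 8*y + 7; no integer root y with |y| ≤ 4.
  x = 0: f_y(0, y) = 3*y**2 - 12*y + 17; no integer root y with |y| ≤ 4.
  x = 1: f_y(1, y) = 3*y**2 - 16*y + 31; no integer root y with |y| ≤ 4.
  x = 2: f_y(2, y) = 3*y**2 - 20*y + 49; no integer root y with |y| ≤ 4.
  x = 3: f_y(3, y) = 3*y**2 - 24*y + 71; no integer root y with |y| ≤ 4.
  x = 4: f_y(4, y) = 3*y**2 - 28*y + 97; no integer root y with |y| ≤ 4.
Only singular point on the grid: (-2, 1).
Classify: substitute x = -2 + u, y = 1 + v and expand: f = u**3 + 2*u**2*v - u**2 - 2*u*v**2 + v**3 + v**2.
No constant or linear terms (consistent with a singular point). Quadratic part: -u**2 + v**2. Cubic part: u**3 + 2*u**2*v - 2*u*v**2 + v**3.
The quadratic part v**2 - u**2 = (v − u)(v + u) splits into two distinct linear factors, so there are two distinct tangent lines y − 1 = ±(x − -2) — this is a node (ordinary double point).
Classification: node.


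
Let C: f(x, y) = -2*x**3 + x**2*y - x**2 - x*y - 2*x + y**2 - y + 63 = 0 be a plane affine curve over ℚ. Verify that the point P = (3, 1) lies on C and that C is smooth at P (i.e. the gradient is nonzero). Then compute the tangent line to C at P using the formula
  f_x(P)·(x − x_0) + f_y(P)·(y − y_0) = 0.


Tangent line at P: -57*x + 7*y + 164 = 0.

Step 1: f(3, 1) = 0, so P lies on C.
Step 2: partial derivatives
  f_x(x, y) = -6*x**2 + 2*x*y - 2*x - y - 2, f_y(x, y) = x**2 - x + 2*y - 1.
  f_x(P) = -57, f_y(P) = 7 (gradient nonzero, so P is smooth).
Step 3: tangent line at P: -57·(x − 3) + 7·(y − 1) = 0.
Expanding: -57*x + 7*y + 164 = 0.


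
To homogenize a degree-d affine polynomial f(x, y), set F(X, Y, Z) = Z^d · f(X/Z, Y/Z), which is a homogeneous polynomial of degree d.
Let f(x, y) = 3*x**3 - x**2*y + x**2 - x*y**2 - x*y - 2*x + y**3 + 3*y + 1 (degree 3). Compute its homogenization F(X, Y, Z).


F(X, Y, Z) = 3*X**3 - X**2*Y + X**2*Z - X*Y**2 - X*Y*Z - 2*X*Z**2 + Y**3 + 3*Y*Z**2 + Z**3

deg(f) = 3.
Substitute x = X/Z, y = Y/Z into f, then multiply by Z^3.
  monomial 3·x^3·y^0 ↦ 3·X^3·Y^0·Z^0.
  monomial -1·x^2·y^1 ↦ -1·X^2·Y^1·Z^0.
  monomial 1·x^2·y^0 ↦ 1·X^2·Y^0·Z^1.
  monomial -1·x^1·y^2 ↦ -1·X^1·Y^2·Z^0.
  monomial -1·x^1·y^1 ↦ -1·X^1·Y^1·Z^1.
  monomial -2·x^1·y^0 ↦ -2·X^1·Y^0·Z^2.
  monomial 1·x^0·y^3 ↦ 1·X^0·Y^3·Z^0.
  monomial 3·x^0·y^1 ↦ 3·X^0·Y^1·Z^2.
  monomial 1·x^0·y^0 ↦ 1·X^0·Y^0·Z^3.
Collecting: F(X, Y, Z) = 3*X**3 - X**2*Y + X**2*Z - X*Y**2 - X*Y*Z - 2*X*Z**2 + Y**3 + 3*Y*Z**2 + Z**3.


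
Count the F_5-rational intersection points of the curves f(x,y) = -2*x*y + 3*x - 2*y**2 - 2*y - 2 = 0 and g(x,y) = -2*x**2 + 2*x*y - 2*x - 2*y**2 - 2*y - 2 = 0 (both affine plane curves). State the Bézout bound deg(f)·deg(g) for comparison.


Common zeros: ∅; count = 0; Bézout bound = 4.

deg(f) = 2, deg(g) = 2, so Bézout bound = 4.
Scan x ∈ F_5. For each x, list the y ∈ F_5 with f(x, y) ≡ 0 and those with g(x, y) ≡ 0 (mod 5); the common zeros in that column are the intersection.
  x = 0: f ≡ 0 at y ∈ ∅; g ≡ 0 at y ∈ ∅; common: ∅.
  x = 1: f ≡ 0 at y ∈ {1, 2}; g ≡ 0 at y ∈ ∅; common: ∅.
  x = 2: f ≡ 0 at y ∈ ∅; g ≡ 0 at y ∈ ∅; common: ∅.
  x = 3: f ≡ 0 at y ∈ {3}; g ≡ 0 at y ∈ ∅; common: ∅.
  x = 4: f ≡ 0 at y ∈ {0}; g ≡ 0 at y ∈ {4}; common: ∅.
Collecting: common zeros = ∅, so the count is 0.
Comparison with the Bézout bound: 0 ≤ 4 = deg(f)·deg(g), as expected for curves with no common component (the affine F_5-count falls short of the bound because intersections may lie at infinity, over extension fields, or carry multiplicity).


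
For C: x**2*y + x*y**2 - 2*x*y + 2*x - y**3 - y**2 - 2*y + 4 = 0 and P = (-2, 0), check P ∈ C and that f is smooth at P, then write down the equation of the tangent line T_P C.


Tangent line at P: 2*x + 6*y + 4 = 0.

Step 1: f(-2, 0) = 0, so P lies on C.
Step 2: partial derivatives
  f_x(x, y) = 2*x*y + y**2 - 2*y + 2, f_y(x, y) = x**2 + 2*x*y - 2*x - 3*y**2 - 2*y - 2.
  f_x(P) = 2, f_y(P) = 6 (gradient nonzero, so P is smooth).
Step 3: tangent line at P: 2·(x − -2) + 6·(y − 0) = 0.
Expanding: 2*x + 6*y + 4 = 0.


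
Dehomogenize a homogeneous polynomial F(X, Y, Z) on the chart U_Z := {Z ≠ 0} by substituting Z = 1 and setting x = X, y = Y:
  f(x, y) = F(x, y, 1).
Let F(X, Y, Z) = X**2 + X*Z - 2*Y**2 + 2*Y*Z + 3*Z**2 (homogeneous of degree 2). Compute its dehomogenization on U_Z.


f(x, y) = x**2 + x - 2*y**2 + 2*y + 3

On U_Z we set Z = 1. Each monomial c·X^i·Y^j·Z^k in F becomes c·x^i·y^j·1^k = c·x^i·y^j.
Substituting Z = 1: F(X, Y, 1) = x**2 + x - 2*y**2 + 2*y + 3.
Note: deg(f) ≤ deg(F) = 2; strict inequality happens when F is divisible by Z (lost terms).


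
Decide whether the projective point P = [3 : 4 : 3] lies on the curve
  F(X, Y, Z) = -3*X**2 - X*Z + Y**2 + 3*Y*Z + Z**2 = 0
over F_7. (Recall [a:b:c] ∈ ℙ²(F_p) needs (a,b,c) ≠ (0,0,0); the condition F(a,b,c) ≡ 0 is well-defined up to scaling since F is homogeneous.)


F(3,4,3) ≡ 4 (mod 7); P is NOT on the curve.

Evaluate F(3, 4, 3) term-by-term (mod 7).
  -3*X**2 ↦ -3·9·1·1 = -27
  -X*Z ↦ -1·3·1·3 = -9
  Y**2 ↦ 1·1·16·1 = 16
  3*Y*Z ↦ 3·1·4·3 = 36
  Z**2 ↦ 1·1·1·9 = 9
Sum: F(3, 4, 3) = (-27) + (-9) + (16) + (36) + (9) = 25.
Reducing mod 7: 25 ≡ 4 (mod 7).
Since F(a, b, c) ≡ 4 ≠ 0 (mod 7), P does NOT lie on the curve.


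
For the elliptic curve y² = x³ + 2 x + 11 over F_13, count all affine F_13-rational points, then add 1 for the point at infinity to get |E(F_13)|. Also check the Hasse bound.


Affine points = {(1, 1), (1, 12), (2, 6), (2, 7), (5, 4), (5, 9), (7, 2), (7, 11), (9, 2), (9, 11), (10, 2), (10, 11), (11, 5), (11, 8)}; affine count = 14; |E(F_13)| = 15.

Discriminant check: Δ ∝ 4a³ + 27b² = 4·2³ + 27·11² = 4·8 + 27·121 ≡ 10 (mod 13). Nonzero ⇒ E is nonsingular.
For each x ∈ F_13, compute rhs = x³ + 2·x + 11 mod 13, then count y ∈ F_13 with y² ≡ rhs.
  x = 0: rhs = 11, matching y values: none (0 points).
  x = 1: rhs = 1, matching y values: 1, 12 (2 points).
  x = 2: rhs = 10, matching y values: 6, 7 (2 points).
  x = 3: rhs = 5, matching y values: none (0 points).
  x = 4: rhs = 5, matching y values: none (0 points).
  x = 5: rhs = 3, matching y values: 4, 9 (2 points).
  x = 6: rhs = 5, matching y values: none (0 points).
  x = 7: rhs = 4, matching y values: 2, 11 (2 points).
  x = 8: rhs = 6, matching y values: none (0 points).
  x = 9: rhs = 4, matching y values: 2, 11 (2 points).
  x = 10: rhs = 4, matching y values: 2, 11 (2 points).
  x = 11: rhs = 12, matching y values: 5, 8 (2 points).
  x = 12: rhs = 8, matching y values: none (0 points).
Total affine count: 14.
Full point count |E(F_13)| = 14 + 1 = 15.
Hasse bound: |15 − (13+1)| = |1| = 1 ≤ 2√13 ≈ 7.2111 ✓.


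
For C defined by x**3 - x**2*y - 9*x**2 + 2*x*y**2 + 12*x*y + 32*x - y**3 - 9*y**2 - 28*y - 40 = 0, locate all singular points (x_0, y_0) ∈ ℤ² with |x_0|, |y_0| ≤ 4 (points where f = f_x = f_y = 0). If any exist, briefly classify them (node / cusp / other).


Singular points: {(2, -2)}; classification: node.

Compute partial derivatives:
  f_x = 3*x**2 - 2*x*y - 18*x + 2*y**2 + 12*y + 32.
  f_y = -x**2 + 4*x*y + 12*x - 3*y**2 - 18*y - 28.
Scan x_0 ∈ {−4, ..., 4}. For each x_0, f_y(x_0, y) is a polynomial in y; find its integer roots y ∈ {−4, ..., 4}, then test f_x and f at those candidates.
  x = -4: f_y(-4, y) = -3*y**2 - 34*y - 92; no integer root y with |y| ≤ 4.
  x = -3: f_y(-3, y) = -3*y**2 - 30*y - 73; no integer root y with |y| ≤ 4.
  x = -2: f_y(-2, y) = -3*y**2 - 26*y - 56; vanishes at y ∈ {-4}. (-2, -4): f_x = 48 ≠ 0.
  x = -1: f_y(-1, y) = -3*y**2 - 22*y - 41; no integer root y with |y| ≤ 4.
  x = 0: f_y(0, y) = -3*y**2 - 18*y - 28; no integer root y with |y| ≤ 4.
  x = 1: f_y(1, y) = -3*y**2 - 14*y - 17; no integer root y with |y| ≤ 4.
  x = 2: f_y(2, y) = -3*y**2 - 10*y - 8; vanishes at y ∈ {-2}. (2, -2): f_x = 0, f = 0 — SINGULAR.
  x = 3: f_y(3, y) = -3*y**2 - 6*y - 1; no integer root y with |y| ≤ 4.
  x = 4: f_y(4, y) = -3*y**2 - 2*y + 4; no integer root y with |y| ≤ 4.
Only singular point on the grid: (2, -2).
Classify: substitute x = 2 + u, y = -2 + v and expand: f = u**3 - u**2*v - u**2 + 2*u*v**2 - v**3 + v**2.
No constant or linear terms (consistent with a singular point). Quadratic part: -u**2 + v**2. Cubic part: u**3 - u**2*v + 2*u*v**2 - v**3.
The quadratic part v**2 - u**2 = (v − u)(v + u) splits into two distinct linear factors, so there are two distinct tangent lines y − -2 = ±(x − 2) — this is a node (ordinary double point).
Classification: node.


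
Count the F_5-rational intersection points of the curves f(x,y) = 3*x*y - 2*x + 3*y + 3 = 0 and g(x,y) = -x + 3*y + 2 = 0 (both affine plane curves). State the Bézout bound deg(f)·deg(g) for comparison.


Common zeros: {(4, 4)}; count = 1; Bézout bound = 2.

deg(f) = 2, deg(g) = 1, so Bézout bound = 2.
Scan x ∈ F_5. For each x, list the y ∈ F_5 with f(x, y) ≡ 0 and those with g(x, y) ≡ 0 (mod 5); the common zeros in that column are the intersection.
  x = 0: f ≡ 0 at y ∈ {4}; g ≡ 0 at y ∈ {1}; common: ∅.
  x = 1: f ≡ 0 at y ∈ {4}; g ≡ 0 at y ∈ {3}; common: ∅.
  x = 2: f ≡ 0 at y ∈ {4}; g ≡ 0 at y ∈ {0}; common: ∅.
  x = 3: f ≡ 0 at y ∈ {4}; g ≡ 0 at y ∈ {2}; common: ∅.
  x = 4: f ≡ 0 at y ∈ {0, 1, 2, 3, 4}; g ≡ 0 at y ∈ {4}; common: {4}.
Collecting: common zeros = {(4, 4)}, so the count is 1.
Comparison with the Bézout bound: 1 ≤ 2 = deg(f)·deg(g), as expected for curves with no common component (the affine F_5-count falls short of the bound because intersections may lie at infinity, over extension fields, or carry multiplicity).


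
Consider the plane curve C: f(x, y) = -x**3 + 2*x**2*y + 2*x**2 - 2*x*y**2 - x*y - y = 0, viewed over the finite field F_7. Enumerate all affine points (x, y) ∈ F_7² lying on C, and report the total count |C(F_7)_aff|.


Affine F_7-points: {(0, 0), (1, 2), (1, 5), (2, 0), (2, 3), (3, 3), (3, 4), (5, 5), (6, 1), (6, 5)}; count = 10.

For each of the 49 pairs (x, y) ∈ F_7², evaluate f(x, y) mod 7. Record the zeros.
  x = 0: [0↦0, 1↦6, 2↦5, 3↦4, 4↦3, 5↦2, 6↦1]  zeros at y ∈ {0}
  x = 1: [0↦1, 1↦6, 2↦0, 3↦4, 4↦4, 5↦0, 6↦6]  zeros at y ∈ {2, 5}
  x = 2: [0↦0, 1↦1, 2↦1, 3↦0, 4↦5, 5↦2, 6↦5]  zeros at y ∈ {0, 3}
  x = 3: [0↦5, 1↦6, 2↦2, 3↦0, 4↦0, 5↦2, 6↦6]  zeros at y ∈ {3, 4}
  x = 4: [0↦3, 1↦1, 2↦4, 3↦5, 4↦4, 5↦1, 6↦3]  zeros at y ∈ ∅
  x = 5: [0↦2, 1↦1, 2↦1, 3↦2, 4↦4, 5↦0, 6↦4]  zeros at y ∈ {5}
  x = 6: [0↦3, 1↦0, 2↦1, 3↦6, 4↦1, 5↦0, 6↦3]  zeros at y ∈ {1, 5}
Collecting zeros: affine points = {(0, 0), (1, 2), (1, 5), (2, 0), (2, 3), (3, 3), (3, 4), (5, 5), (6, 1), (6, 5)}.
Total count |C(F_7)_aff| = 10.


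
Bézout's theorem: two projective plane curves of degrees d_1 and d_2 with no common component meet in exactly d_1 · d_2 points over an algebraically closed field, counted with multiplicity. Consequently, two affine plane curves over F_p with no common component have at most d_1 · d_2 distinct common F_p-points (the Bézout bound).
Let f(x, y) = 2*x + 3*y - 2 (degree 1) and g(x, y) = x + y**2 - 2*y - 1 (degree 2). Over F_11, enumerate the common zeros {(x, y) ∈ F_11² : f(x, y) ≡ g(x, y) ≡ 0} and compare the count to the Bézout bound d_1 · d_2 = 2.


Common zeros: {(1, 0), (4, 9)}; count = 2; Bézout bound = 2.

deg(f) = 1, deg(g) = 2, so Bézout bound = 2.
Scan x ∈ F_11. For each x, list the y ∈ F_11 with f(x, y) ≡ 0 and those with g(x, y) ≡ 0 (mod 11); the common zeros in that column are the intersection.
  x = 0: f ≡ 0 at y ∈ {8}; g ≡ 0 at y ∈ ∅; common: ∅.
  x = 1: f ≡ 0 at y ∈ {0}; g ≡ 0 at y ∈ {0, 2}; common: {0}.
  x = 2: f ≡ 0 at y ∈ {3}; g ≡ 0 at y ∈ {1}; common: ∅.
  x = 3: f ≡ 0 at y ∈ {6}; g ≡ 0 at y ∈ ∅; common: ∅.
  x = 4: f ≡ 0 at y ∈ {9}; g ≡ 0 at y ∈ {4, 9}; common: {9}.
  x = 5: f ≡ 0 at y ∈ {1}; g ≡ 0 at y ∈ ∅; common: ∅.
  x = 6: f ≡ 0 at y ∈ {4}; g ≡ 0 at y ∈ ∅; common: ∅.
  x = 7: f ≡ 0 at y ∈ {7}; g ≡ 0 at y ∈ ∅; common: ∅.
  x = 8: f ≡ 0 at y ∈ {10}; g ≡ 0 at y ∈ {5, 8}; common: ∅.
  x = 9: f ≡ 0 at y ∈ {2}; g ≡ 0 at y ∈ {3, 10}; common: ∅.
  x = 10: f ≡ 0 at y ∈ {5}; g ≡ 0 at y ∈ {6, 7}; common: ∅.
Collecting: common zeros = {(1, 0), (4, 9)}, so the count is 2.
Comparison with the Bézout bound: 2 ≤ 2 = deg(f)·deg(g), as expected for curves with no common component (the bound is attained).


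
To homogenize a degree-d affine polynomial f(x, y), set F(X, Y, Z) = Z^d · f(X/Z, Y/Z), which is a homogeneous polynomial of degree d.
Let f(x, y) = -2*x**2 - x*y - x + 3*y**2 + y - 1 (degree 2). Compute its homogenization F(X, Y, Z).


F(X, Y, Z) = -2*X**2 - X*Y - X*Z + 3*Y**2 + Y*Z - Z**2

deg(f) = 2.
Substitute x = X/Z, y = Y/Z into f, then multiply by Z^2.
  monomial -2·x^2·y^0 ↦ -2·X^2·Y^0·Z^0.
  monomial -1·x^1·y^1 ↦ -1·X^1·Y^1·Z^0.
  monomial -1·x^1·y^0 ↦ -1·X^1·Y^0·Z^1.
  monomial 3·x^0·y^2 ↦ 3·X^0·Y^2·Z^0.
  monomial 1·x^0·y^1 ↦ 1·X^0·Y^1·Z^1.
  monomial -1·x^0·y^0 ↦ -1·X^0·Y^0·Z^2.
Collecting: F(X, Y, Z) = -2*X**2 - X*Y - X*Z + 3*Y**2 + Y*Z - Z**2.


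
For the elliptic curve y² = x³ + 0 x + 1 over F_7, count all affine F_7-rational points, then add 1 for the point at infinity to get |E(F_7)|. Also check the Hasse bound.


Affine points = {(0, 1), (0, 6), (1, 3), (1, 4), (2, 3), (2, 4), (3, 0), (4, 3), (4, 4), (5, 0), (6, 0)}; affine count = 11; |E(F_7)| = 12.

Discriminant check: Δ ∝ 4a³ + 27b² = 4·0³ + 27·1² = 4·0 + 27·1 ≡ 6 (mod 7). Nonzero ⇒ E is nonsingular.
For each x ∈ F_7, compute rhs = x³ + 0·x + 1 mod 7, then count y ∈ F_7 with y² ≡ rhs.
  x = 0: rhs = 1, matching y values: 1, 6 (2 points).
  x = 1: rhs = 2, matching y values: 3, 4 (2 points).
  x = 2: rhs = 2, matching y values: 3, 4 (2 points).
  x = 3: rhs = 0, matching y values: 0 (1 points).
  x = 4: rhs = 2, matching y values: 3, 4 (2 points).
  x = 5: rhs = 0, matching y values: 0 (1 points).
  x = 6: rhs = 0, matching y values: 0 (1 points).
Total affine count: 11.
Full point count |E(F_7)| = 11 + 1 = 12.
Hasse bound: |12 − (7+1)| = |4| = 4 ≤ 2√7 ≈ 5.2915 ✓.


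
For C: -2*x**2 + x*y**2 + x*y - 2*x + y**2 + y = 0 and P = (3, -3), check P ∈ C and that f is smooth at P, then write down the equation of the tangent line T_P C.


Tangent line at P: -8*x - 20*y - 36 = 0.

Step 1: f(3, -3) = 0, so P lies on C.
Step 2: partial derivatives
  f_x(x, y) = -4*x + y**2 + y - 2, f_y(x, y) = 2*x*y + x + 2*y + 1.
  f_x(P) = -8, f_y(P) = -20 (gradient nonzero, so P is smooth).
Step 3: tangent line at P: -8·(x − 3) + -20·(y − -3) = 0.
Expanding: -8*x - 20*y - 36 = 0.


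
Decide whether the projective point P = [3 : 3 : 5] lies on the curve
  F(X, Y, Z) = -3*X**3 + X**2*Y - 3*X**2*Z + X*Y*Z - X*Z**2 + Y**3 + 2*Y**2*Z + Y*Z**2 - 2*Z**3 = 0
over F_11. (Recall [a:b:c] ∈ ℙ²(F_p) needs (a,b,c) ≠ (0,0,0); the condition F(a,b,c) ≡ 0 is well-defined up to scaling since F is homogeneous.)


F(3,3,5) ≡ 9 (mod 11); P is NOT on the curve.

Evaluate F(3, 3, 5) term-by-term (mod 11).
  -3*X**3 ↦ -3·27·1·1 = -81
  X**2*Y ↦ 1·9·3·1 = 27
  -3*X**2*Z ↦ -3·9·1·5 = -135
  X*Y*Z ↦ 1·3·3·5 = 45
  -X*Z**2 ↦ -1·3·1·25 = -75
  Y**3 ↦ 1·1·27·1 = 27
  2*Y**2*Z ↦ 2·1·9·5 = 90
  Y*Z**2 ↦ 1·1·3·25 = 75
  -2*Z**3 ↦ -2·1·1·125 = -250
Sum: F(3, 3, 5) = (-81) + (27) + (-135) + (45) + (-75) + (27) + (90) + (75) + (-250) = -277.
Reducing mod 11: -277 ≡ 9 (mod 11).
Since F(a, b, c) ≡ 9 ≠ 0 (mod 11), P does NOT lie on the curve.


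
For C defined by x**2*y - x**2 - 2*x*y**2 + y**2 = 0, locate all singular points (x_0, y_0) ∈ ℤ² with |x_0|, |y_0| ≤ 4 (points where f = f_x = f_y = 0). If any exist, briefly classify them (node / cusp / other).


Singular points: {(0, 0)}; classification: node.

Compute partial derivatives:
  f_x = 2*x*y - 2*x - 2*y**2.
  f_y = x**2 - 4*x*y + 2*y.
Scan x_0 ∈ {−4, ..., 4}. For each x_0, f_y(x_0, y) is a polynomial in y; find its integer roots y ∈ {−4, ..., 4}, then test f_x and f at those candidates.
  x = -4: f_y(-4, y) = 18*y + 16; no integer root y with |y| ≤ 4.
  x = -3: f_y(-3, y) = 14*y + 9; no integer root y with |y| ≤ 4.
  x = -2: f_y(-2, y) = 10*y + 4; no integer root y with |y| ≤ 4.
  x = -1: f_y(-1, y) = 6*y + 1; no integer root y with |y| ≤ 4.
  x = 0: f_y(0, y) = 2*y; vanishes at y ∈ {0}. (0, 0): f_x = 0, f = 0 — SINGULAR.
  x = 1: f_y(1, y) = 1 - 2*y; no integer root y with |y| ≤ 4.
  x = 2: f_y(2, y) = 4 - 6*y; no integer root y with |y| ≤ 4.
  x = 3: f_y(3, y) = 9 - 10*y; no integer root y with |y| ≤ 4.
  x = 4: f_y(4, y) = 16 - 14*y; no integer root y with |y| ≤ 4.
Only singular point on the grid: (0, 0).
Classify: substitute x = 0 + u, y = 0 + v and expand: f = u**2*v - u**2 - 2*u*v**2 + v**2.
No constant or linear terms (consistent with a singular point). Quadratic part: -u**2 + v**2. Cubic part: u**2*v - 2*u*v**2.
The quadratic part v**2 - u**2 = (v − u)(v + u) splits into two distinct linear factors, so there are two distinct tangent lines y − 0 = ±(x − 0) — this is a node (ordinary double point).
Classification: node.


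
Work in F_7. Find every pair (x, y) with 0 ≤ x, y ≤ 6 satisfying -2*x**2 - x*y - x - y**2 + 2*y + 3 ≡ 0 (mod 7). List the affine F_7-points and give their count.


Affine F_7-points: {(0, 3), (0, 6), (1, 0), (1, 1), (2, 0), (5, 1), (5, 3)}; count = 7.

For each of the 49 pairs (x, y) ∈ F_7², evaluate f(x, y) mod 7. Record the zeros.
  x = 0: [0↦3, 1↦4, 2↦3, 3↦0, 4↦2, 5↦2, 6↦0]  zeros at y ∈ {3, 6}
  x = 1: [0↦0, 1↦0, 2↦5, 3↦1, 4↦2, 5↦1, 6↦5]  zeros at y ∈ {0, 1}
  x = 2: [0↦0, 1↦6, 2↦3, 3↦5, 4↦5, 5↦3, 6↦6]  zeros at y ∈ {0}
  x = 3: [0↦3, 1↦1, 2↦4, 3↦5, 4↦4, 5↦1, 6↦3]  zeros at y ∈ ∅
  x = 4: [0↦2, 1↦6, 2↦1, 3↦1, 4↦6, 5↦2, 6↦3]  zeros at y ∈ ∅
  x = 5: [0↦4, 1↦0, 2↦1, 3↦0, 4↦4, 5↦6, 6↦6]  zeros at y ∈ {1, 3}
  x = 6: [0↦2, 1↦4, 2↦4, 3↦2, 4↦5, 5↦6, 6↦5]  zeros at y ∈ ∅
Collecting zeros: affine points = {(0, 3), (0, 6), (1, 0), (1, 1), (2, 0), (5, 1), (5, 3)}.
Total count |C(F_7)_aff| = 7.


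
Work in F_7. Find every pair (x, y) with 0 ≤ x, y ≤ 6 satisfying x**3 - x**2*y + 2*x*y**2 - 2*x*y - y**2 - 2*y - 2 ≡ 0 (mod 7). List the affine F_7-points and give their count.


Affine F_7-points: {(1, 2), (1, 3), (2, 4), (4, 4), (5, 4), (6, 1)}; count = 6.

For each of the 49 pairs (x, y) ∈ F_7², evaluate f(x, y) mod 7. Record the zeros.
  x = 0: [0↦5, 1↦2, 2↦4, 3↦4, 4↦2, 5↦5, 6↦6]  zeros at y ∈ ∅
  x = 1: [0↦6, 1↦2, 2↦0, 3↦0, 4↦2, 5↦6, 6↦5]  zeros at y ∈ {2, 3}
  x = 2: [0↦6, 1↦6, 2↦5, 3↦3, 4↦0, 5↦3, 6↦5]  zeros at y ∈ {4}
  x = 3: [0↦4, 1↦6, 2↦4, 3↦5, 4↦2, 5↦2, 6↦5]  zeros at y ∈ ∅
  x = 4: [0↦6, 1↦1, 2↦3, 3↦5, 4↦0, 5↦2, 6↦4]  zeros at y ∈ {4}
  x = 5: [0↦4, 1↦4, 2↦1, 3↦2, 4↦0, 5↦2, 6↦1]  zeros at y ∈ {4}
  x = 6: [0↦4, 1↦0, 2↦4, 3↦2, 4↦1, 5↦1, 6↦2]  zeros at y ∈ {1}
Collecting zeros: affine points = {(1, 2), (1, 3), (2, 4), (4, 4), (5, 4), (6, 1)}.
Total count |C(F_7)_aff| = 6.


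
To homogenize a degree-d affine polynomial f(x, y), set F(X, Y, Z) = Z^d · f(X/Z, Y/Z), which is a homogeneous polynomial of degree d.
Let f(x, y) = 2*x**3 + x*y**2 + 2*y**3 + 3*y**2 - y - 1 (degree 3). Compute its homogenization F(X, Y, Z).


F(X, Y, Z) = 2*X**3 + X*Y**2 + 2*Y**3 + 3*Y**2*Z - Y*Z**2 - Z**3

deg(f) = 3.
Substitute x = X/Z, y = Y/Z into f, then multiply by Z^3.
  monomial 2·x^3·y^0 ↦ 2·X^3·Y^0·Z^0.
  monomial 1·x^1·y^2 ↦ 1·X^1·Y^2·Z^0.
  monomial 2·x^0·y^3 ↦ 2·X^0·Y^3·Z^0.
  monomial 3·x^0·y^2 ↦ 3·X^0·Y^2·Z^1.
  monomial -1·x^0·y^1 ↦ -1·X^0·Y^1·Z^2.
  monomial -1·x^0·y^0 ↦ -1·X^0·Y^0·Z^3.
Collecting: F(X, Y, Z) = 2*X**3 + X*Y**2 + 2*Y**3 + 3*Y**2*Z - Y*Z**2 - Z**3.


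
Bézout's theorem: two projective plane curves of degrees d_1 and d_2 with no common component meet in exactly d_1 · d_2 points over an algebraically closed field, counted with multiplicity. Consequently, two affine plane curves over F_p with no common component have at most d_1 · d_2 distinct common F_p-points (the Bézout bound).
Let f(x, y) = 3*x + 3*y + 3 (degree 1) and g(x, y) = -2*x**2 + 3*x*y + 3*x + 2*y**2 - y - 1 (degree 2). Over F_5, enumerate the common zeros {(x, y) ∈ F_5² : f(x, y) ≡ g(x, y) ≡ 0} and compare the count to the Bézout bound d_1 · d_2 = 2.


Common zeros: {(2, 2), (3, 1)}; count = 2; Bézout bound = 2.

deg(f) = 1, deg(g) = 2, so Bézout bound = 2.
Scan x ∈ F_5. For each x, list the y ∈ F_5 with f(x, y) ≡ 0 and those with g(x, y) ≡ 0 (mod 5); the common zeros in that column are the intersection.
  x = 0: f ≡ 0 at y ∈ {4}; g ≡ 0 at y ∈ {1, 2}; common: ∅.
  x = 1: f ≡ 0 at y ∈ {3}; g ≡ 0 at y ∈ {0, 4}; common: ∅.
  x = 2: f ≡ 0 at y ∈ {2}; g ≡ 0 at y ∈ {2, 3}; common: {2}.
  x = 3: f ≡ 0 at y ∈ {1}; g ≡ 0 at y ∈ {0, 1}; common: {1}.
  x = 4: f ≡ 0 at y ∈ {0}; g ≡ 0 at y ∈ {3, 4}; common: ∅.
Collecting: common zeros = {(2, 2), (3, 1)}, so the count is 2.
Comparison with the Bézout bound: 2 ≤ 2 = deg(f)·deg(g), as expected for curves with no common component (the bound is attained).


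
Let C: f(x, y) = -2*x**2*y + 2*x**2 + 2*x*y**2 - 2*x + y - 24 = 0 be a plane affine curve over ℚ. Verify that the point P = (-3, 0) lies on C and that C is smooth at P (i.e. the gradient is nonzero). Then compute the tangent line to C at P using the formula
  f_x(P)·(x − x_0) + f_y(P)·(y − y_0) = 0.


Tangent line at P: -14*x - 17*y - 42 = 0.

Step 1: f(-3, 0) = 0, so P lies on C.
Step 2: partial derivatives
  f_x(x, y) = -4*x*y + 4*x + 2*y**2 - 2, f_y(x, y) = -2*x**2 + 4*x*y + 1.
  f_x(P) = -14, f_y(P) = -17 (gradient nonzero, so P is smooth).
Step 3: tangent line at P: -14·(x − -3) + -17·(y − 0) = 0.
Expanding: -14*x - 17*y - 42 = 0.


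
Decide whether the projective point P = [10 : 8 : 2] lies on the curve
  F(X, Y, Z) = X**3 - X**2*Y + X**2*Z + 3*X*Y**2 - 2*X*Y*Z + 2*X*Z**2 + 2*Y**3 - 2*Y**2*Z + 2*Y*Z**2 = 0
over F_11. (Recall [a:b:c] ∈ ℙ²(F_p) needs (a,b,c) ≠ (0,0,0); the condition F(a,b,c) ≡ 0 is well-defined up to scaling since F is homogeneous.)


F(10,8,2) ≡ 8 (mod 11); P is NOT on the curve.

Evaluate F(10, 8, 2) term-by-term (mod 11).
  X**3 ↦ 1·1000·1·1 = 1000
  -X**2*Y ↦ -1·100·8·1 = -800
  X**2*Z ↦ 1·100·1·2 = 200
  3*X*Y**2 ↦ 3·10·64·1 = 1920
  -2*X*Y*Z ↦ -2·10·8·2 = -320
  2*X*Z**2 ↦ 2·10·1·4 = 80
  2*Y**3 ↦ 2·1·512·1 = 1024
  -2*Y**2*Z ↦ -2·1·64·2 = -256
  2*Y*Z**2 ↦ 2·1·8·4 = 64
Sum: F(10, 8, 2) = (1000) + (-800) + (200) + (1920) + (-320) + (80) + (1024) + (-256) + (64) = 2912.
Reducing mod 11: 2912 ≡ 8 (mod 11).
Since F(a, b, c) ≡ 8 ≠ 0 (mod 11), P does NOT lie on the curve.


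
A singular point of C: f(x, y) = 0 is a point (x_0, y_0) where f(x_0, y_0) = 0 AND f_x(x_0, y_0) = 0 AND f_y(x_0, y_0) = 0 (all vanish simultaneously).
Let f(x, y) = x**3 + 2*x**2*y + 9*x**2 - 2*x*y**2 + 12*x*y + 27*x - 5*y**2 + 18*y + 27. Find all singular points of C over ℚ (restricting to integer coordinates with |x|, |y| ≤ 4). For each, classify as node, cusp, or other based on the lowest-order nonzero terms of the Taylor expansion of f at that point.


Singular points: {(-3, 0)}; classification: cusp.

Compute partial derivatives:
  f_x = 3*x**2 + 4*x*y + 18*x - 2*y**2 + 12*y + 27.
  f_y = 2*x**2 - 4*x*y + 12*x - 10*y + 18.
Scan x_0 ∈ {−4, ..., 4}. For each x_0, f_y(x_0, y) is a polynomial in y; find its integer roots y ∈ {−4, ..., 4}, then test f_x and f at those candidates.
  x = -4: f_y(-4, y) = 6*y + 2; no integer root y with |y| ≤ 4.
  x = -3: f_y(-3, y) = 2*y; vanishes at y ∈ {0}. (-3, 0): f_x = 0, f = 0 — SINGULAR.
  x = -2: f_y(-2, y) = 2 - 2*y; vanishes at y ∈ {1}. (-2, 1): f_x = 5 ≠ 0.
  x = -1: f_y(-1, y) = 8 - 6*y; no integer root y with |y| ≤ 4.
  x = 0: f_y(0, y) = 18 - 10*y; no integer root y with |y| ≤ 4.
  x = 1: f_y(1, y) = 32 - 14*y; no integer root y with |y| ≤ 4.
  x = 2: f_y(2, y) = 50 - 18*y; no integer root y with |y| ≤ 4.
  x = 3: f_y(3, y) = 72 - 22*y; no integer root y with |y| ≤ 4.
  x = 4: f_y(4, y) = 98 - 26*y; no integer root y with |y| ≤ 4.
Only singular point on the grid: (-3, 0).
Classify: substitute x = -3 + u, y = 0 + v and expand: f = u**3 + 2*u**2*v - 2*u*v**2 + v**2.
No constant or linear terms (consistent with a singular point). Quadratic part: v**2. Cubic part: u**3 + 2*u**2*v - 2*u*v**2.
The quadratic part v**2 is a perfect square, so there is a single (double) tangent line v = 0, i.e. y = 0. Restricting the cubic part to that line (v = 0) leaves u**3 ≠ 0, so f is not divisible by v and the branch is v² ≈ -u**3 to lowest order — this is a cusp.
Classification: cusp.


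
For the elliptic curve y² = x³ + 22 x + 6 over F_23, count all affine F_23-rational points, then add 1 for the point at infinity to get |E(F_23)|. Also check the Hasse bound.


Affine points = {(0, 11), (0, 12), (1, 11), (1, 12), (2, 9), (2, 14), (6, 3), (6, 20), (8, 2), (8, 21), (9, 6), (9, 17), (15, 10), (15, 13), (17, 7), (17, 16), (18, 1), (18, 22), (21, 0), (22, 11), (22, 12)}; affine count = 21; |E(F_23)| = 22.

Discriminant check: Δ ∝ 4a³ + 27b² = 4·22³ + 27·6² = 4·10648 + 27·36 ≡ 2 (mod 23). Nonzero ⇒ E is nonsingular.
For each x ∈ F_23, compute rhs = x³ + 22·x + 6 mod 23, then count y ∈ F_23 with y² ≡ rhs.
  x = 0: rhs = 6, matching y values: 11, 12 (2 points).
  x = 1: rhs = 6, matching y values: 11, 12 (2 points).
  x = 2: rhs = 12, matching y values: 9, 14 (2 points).
  x = 3: rhs = 7, matching y values: none (0 points).
  x = 4: rhs = 20, matching y values: none (0 points).
  x = 5: rhs = 11, matching y values: none (0 points).
  x = 6: rhs = 9, matching y values: 3, 20 (2 points).
  x = 7: rhs = 20, matching y values: none (0 points).
  x = 8: rhs = 4, matching y values: 2, 21 (2 points).
  x = 9: rhs = 13, matching y values: 6, 17 (2 points).
  x = 10: rhs = 7, matching y values: none (0 points).
  x = 11: rhs = 15, matching y values: none (0 points).
  x = 12: rhs = 20, matching y values: none (0 points).
  x = 13: rhs = 5, matching y values: none (0 points).
  x = 14: rhs = 22, matching y values: none (0 points).
  x = 15: rhs = 8, matching y values: 10, 13 (2 points).
  x = 16: rhs = 15, matching y values: none (0 points).
  x = 17: rhs = 3, matching y values: 7, 16 (2 points).
  x = 18: rhs = 1, matching y values: 1, 22 (2 points).
  x = 19: rhs = 15, matching y values: none (0 points).
  x = 20: rhs = 5, matching y values: none (0 points).
  x = 21: rhs = 0, matching y values: 0 (1 points).
  x = 22: rhs = 6, matching y values: 11, 12 (2 points).
Total affine count: 21.
Full point count |E(F_23)| = 21 + 1 = 22.
Hasse bound: |22 − (23+1)| = |-2| = 2 ≤ 2√23 ≈ 9.5917 ✓.


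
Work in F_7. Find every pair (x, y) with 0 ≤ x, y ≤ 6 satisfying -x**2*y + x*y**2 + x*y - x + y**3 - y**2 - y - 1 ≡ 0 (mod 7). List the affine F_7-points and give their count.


Affine F_7-points: {(0, 3), (2, 6), (4, 1), (6, 0), (6, 3), (6, 6)}; count = 6.

For each of the 49 pairs (x, y) ∈ F_7², evaluate f(x, y) mod 7. Record the zeros.
  x = 0: [0↦6, 1↦5, 2↦1, 3↦0, 4↦1, 5↦3, 6↦5]  zeros at y ∈ {3}
  x = 1: [0↦5, 1↦5, 2↦4, 3↦1, 4↦2, 5↦6, 6↦5]  zeros at y ∈ ∅
  x = 2: [0↦4, 1↦3, 2↦3, 3↦3, 4↦2, 5↦6, 6↦0]  zeros at y ∈ {6}
  x = 3: [0↦3, 1↦6, 2↦5, 3↦6, 4↦1, 5↦3, 6↦4]  zeros at y ∈ ∅
  x = 4: [0↦2, 1↦0, 2↦3, 3↦3, 4↦6, 5↦4, 6↦3]  zeros at y ∈ {1}
  x = 5: [0↦1, 1↦6, 2↦4, 3↦1, 4↦3, 5↦2, 6↦4]  zeros at y ∈ ∅
  x = 6: [0↦0, 1↦3, 2↦1, 3↦0, 4↦6, 5↦4, 6↦0]  zeros at y ∈ {0, 3, 6}
Collecting zeros: affine points = {(0, 3), (2, 6), (4, 1), (6, 0), (6, 3), (6, 6)}.
Total count |C(F_7)_aff| = 6.


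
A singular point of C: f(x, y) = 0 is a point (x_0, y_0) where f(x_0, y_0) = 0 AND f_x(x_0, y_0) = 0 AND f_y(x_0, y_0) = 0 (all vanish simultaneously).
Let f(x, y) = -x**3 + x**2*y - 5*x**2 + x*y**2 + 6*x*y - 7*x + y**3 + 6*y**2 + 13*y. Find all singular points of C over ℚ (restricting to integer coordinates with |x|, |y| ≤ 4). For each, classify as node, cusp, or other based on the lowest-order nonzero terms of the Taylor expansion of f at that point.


Singular points: {(-2, -1)}; classification: cusp.

Compute partial derivatives:
  f_x = -3*x**2 + 2*x*y - 10*x + y**2 + 6*y - 7.
  f_y = x**2 + 2*x*y + 6*x + 3*y**2 + 12*y + 13.
Scan x_0 ∈ {−4, ..., 4}. For each x_0, f_y(x_0, y) is a polynomial in y; find its integer roots y ∈ {−4, ..., 4}, then test f_x and f at those candidates.
  x = -4: f_y(-4, y) = 3*y**2 + 4*y + 5; no integer root y with |y| ≤ 4.
  x = -3: f_y(-3, y) = 3*y**2 + 6*y + 4; no integer root y with |y| ≤ 4.
  x = -2: f_y(-2, y) = 3*y**2 + 8*y + 5; vanishes at y ∈ {-1}. (-2, -1): f_x = 0, f = 0 — SINGULAR.
  x = -1: f_y(-1, y) = 3*y**2 + 10*y + 8; vanishes at y ∈ {-2}. (-1, -2): f_x = -4 ≠ 0.
  x = 0: f_y(0, y) = 3*y**2 + 12*y + 13; no integer root y with |y| ≤ 4.
  x = 1: f_y(1, y) = 3*y**2 + 14*y + 20; no integer root y with |y| ≤ 4.
  x = 2: f_y(2, y) = 3*y**2 + 16*y + 29; no integer root y with |y| ≤ 4.
  x = 3: f_y(3, y) = 3*y**2 + 18*y + 40; no integer root y with |y| ≤ 4.
  x = 4: f_y(4, y) = 3*y**2 + 20*y + 53; no integer root y with |y| ≤ 4.
Only singular point on the grid: (-2, -1).
Classify: substitute x = -2 + u, y = -1 + v and expand: f = -u**3 + u**2*v + u*v**2 + v**3 + v**2.
No constant or linear terms (consistent with a singular point). Quadratic part: v**2. Cubic part: -u**3 + u**2*v + u*v**2 + v**3.
The quadratic part v**2 is a perfect square, so there is a single (double) tangent line v = 0, i.e. y = -1. Restricting the cubic part to that line (v = 0) leaves -u**3 ≠ 0, so f is not divisible by v and the branch is v² ≈ u**3 to lowest order — this is a cusp.
Classification: cusp.


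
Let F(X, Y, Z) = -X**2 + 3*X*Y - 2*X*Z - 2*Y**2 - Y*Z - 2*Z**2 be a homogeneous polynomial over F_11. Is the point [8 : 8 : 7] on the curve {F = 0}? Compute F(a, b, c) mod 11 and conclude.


F(8,8,7) ≡ 9 (mod 11); P is NOT on the curve.

Evaluate F(8, 8, 7) term-by-term (mod 11).
  -X**2 ↦ -1·64·1·1 = -64
  3*X*Y ↦ 3·8·8·1 = 192
  -2*X*Z ↦ -2·8·1·7 = -112
  -2*Y**2 ↦ -2·1·64·1 = -128
  -Y*Z ↦ -1·1·8·7 = -56
  -2*Z**2 ↦ -2·1·1·49 = -98
Sum: F(8, 8, 7) = (-64) + (192) + (-112) + (-128) + (-56) + (-98) = -266.
Reducing mod 11: -266 ≡ 9 (mod 11).
Since F(a, b, c) ≡ 9 ≠ 0 (mod 11), P does NOT lie on the curve.


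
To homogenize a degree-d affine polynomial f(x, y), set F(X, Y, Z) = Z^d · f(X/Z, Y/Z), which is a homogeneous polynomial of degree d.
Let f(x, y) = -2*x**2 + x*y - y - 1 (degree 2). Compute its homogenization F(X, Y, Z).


F(X, Y, Z) = -2*X**2 + X*Y - Y*Z - Z**2

deg(f) = 2.
Substitute x = X/Z, y = Y/Z into f, then multiply by Z^2.
  monomial -2·x^2·y^0 ↦ -2·X^2·Y^0·Z^0.
  monomial 1·x^1·y^1 ↦ 1·X^1·Y^1·Z^0.
  monomial -1·x^0·y^1 ↦ -1·X^0·Y^1·Z^1.
  monomial -1·x^0·y^0 ↦ -1·X^0·Y^0·Z^2.
Collecting: F(X, Y, Z) = -2*X**2 + X*Y - Y*Z - Z**2.


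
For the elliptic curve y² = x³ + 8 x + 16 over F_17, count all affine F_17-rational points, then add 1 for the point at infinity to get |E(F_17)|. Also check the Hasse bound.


Affine points = {(0, 4), (0, 13), (1, 5), (1, 12), (3, 4), (3, 13), (6, 5), (6, 12), (9, 1), (9, 16), (10, 5), (10, 12), (12, 2), (12, 15), (14, 4), (14, 13), (15, 3), (15, 14)}; affine count = 18; |E(F_17)| = 19.

Discriminant check: Δ ∝ 4a³ + 27b² = 4·8³ + 27·16² = 4·512 + 27·256 ≡ 1 (mod 17). Nonzero ⇒ E is nonsingular.
For each x ∈ F_17, compute rhs = x³ + 8·x + 16 mod 17, then count y ∈ F_17 with y² ≡ rhs.
  x = 0: rhs = 16, matching y values: 4, 13 (2 points).
  x = 1: rhs = 8, matching y values: 5, 12 (2 points).
  x = 2: rhs = 6, matching y values: none (0 points).
  x = 3: rhs = 16, matching y values: 4, 13 (2 points).
  x = 4: rhs = 10, matching y values: none (0 points).
  x = 5: rhs = 11, matching y values: none (0 points).
  x = 6: rhs = 8, matching y values: 5, 12 (2 points).
  x = 7: rhs = 7, matching y values: none (0 points).
  x = 8: rhs = 14, matching y values: none (0 points).
  x = 9: rhs = 1, matching y values: 1, 16 (2 points).
  x = 10: rhs = 8, matching y values: 5, 12 (2 points).
  x = 11: rhs = 7, matching y values: none (0 points).
  x = 12: rhs = 4, matching y values: 2, 15 (2 points).
  x = 13: rhs = 5, matching y values: none (0 points).
  x = 14: rhs = 16, matching y values: 4, 13 (2 points).
  x = 15: rhs = 9, matching y values: 3, 14 (2 points).
  x = 16: rhs = 7, matching y values: none (0 points).
Total affine count: 18.
Full point count |E(F_17)| = 18 + 1 = 19.
Hasse bound: |19 − (17+1)| = |1| = 1 ≤ 2√17 ≈ 8.2462 ✓.


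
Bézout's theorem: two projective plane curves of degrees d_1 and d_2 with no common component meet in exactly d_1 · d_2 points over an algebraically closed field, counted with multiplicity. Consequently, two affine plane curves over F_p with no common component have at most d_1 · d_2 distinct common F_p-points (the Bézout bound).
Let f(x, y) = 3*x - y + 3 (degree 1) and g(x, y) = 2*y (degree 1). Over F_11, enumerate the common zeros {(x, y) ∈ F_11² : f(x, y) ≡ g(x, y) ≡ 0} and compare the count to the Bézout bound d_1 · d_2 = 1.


Common zeros: {(10, 0)}; count = 1; Bézout bound = 1.

deg(f) = 1, deg(g) = 1, so Bézout bound = 1.
Scan x ∈ F_11. For each x, list the y ∈ F_11 with f(x, y) ≡ 0 and those with g(x, y) ≡ 0 (mod 11); the common zeros in that column are the intersection.
  x = 0: f ≡ 0 at y ∈ {3}; g ≡ 0 at y ∈ {0}; common: ∅.
  x = 1: f ≡ 0 at y ∈ {6}; g ≡ 0 at y ∈ {0}; common: ∅.
  x = 2: f ≡ 0 at y ∈ {9}; g ≡ 0 at y ∈ {0}; common: ∅.
  x = 3: f ≡ 0 at y ∈ {1}; g ≡ 0 at y ∈ {0}; common: ∅.
  x = 4: f ≡ 0 at y ∈ {4}; g ≡ 0 at y ∈ {0}; common: ∅.
  x = 5: f ≡ 0 at y ∈ {7}; g ≡ 0 at y ∈ {0}; common: ∅.
  x = 6: f ≡ 0 at y ∈ {10}; g ≡ 0 at y ∈ {0}; common: ∅.
  x = 7: f ≡ 0 at y ∈ {2}; g ≡ 0 at y ∈ {0}; common: ∅.
  x = 8: f ≡ 0 at y ∈ {5}; g ≡ 0 at y ∈ {0}; common: ∅.
  x = 9: f ≡ 0 at y ∈ {8}; g ≡ 0 at y ∈ {0}; common: ∅.
  x = 10: f ≡ 0 at y ∈ {0}; g ≡ 0 at y ∈ {0}; common: {0}.
Collecting: common zeros = {(10, 0)}, so the count is 1.
Comparison with the Bézout bound: 1 ≤ 1 = deg(f)·deg(g), as expected for curves with no common component (the bound is attained).
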